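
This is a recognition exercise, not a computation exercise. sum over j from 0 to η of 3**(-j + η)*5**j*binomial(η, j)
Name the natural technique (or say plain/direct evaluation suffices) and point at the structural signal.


Best approach: the binomial theorem — the summand is term j of a binomial expansion in 5 and 3; the whole sum is a single power.


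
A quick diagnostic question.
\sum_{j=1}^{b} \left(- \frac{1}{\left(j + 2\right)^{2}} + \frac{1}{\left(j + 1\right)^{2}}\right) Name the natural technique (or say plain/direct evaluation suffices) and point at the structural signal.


Technique: telescoping — spot the paired structure — each term adds \frac{1}{\left(j + 1\right)^{2}} and subtracts its successor value, which the next term restores: the definition of a telescoping chain.


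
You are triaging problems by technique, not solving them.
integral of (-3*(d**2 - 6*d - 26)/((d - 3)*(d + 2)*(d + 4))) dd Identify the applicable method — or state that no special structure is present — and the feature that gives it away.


Technique: partial fractions — the bottom factors while the top stays lower-degree — split into simple fractions and integrate piece by piece.


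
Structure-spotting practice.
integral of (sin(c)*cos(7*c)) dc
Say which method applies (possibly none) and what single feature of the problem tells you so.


Technique: a trigonometric identity — split sin(c)*cos(7*c) with the angle-addition identities: the resulting sum integrates term by term.


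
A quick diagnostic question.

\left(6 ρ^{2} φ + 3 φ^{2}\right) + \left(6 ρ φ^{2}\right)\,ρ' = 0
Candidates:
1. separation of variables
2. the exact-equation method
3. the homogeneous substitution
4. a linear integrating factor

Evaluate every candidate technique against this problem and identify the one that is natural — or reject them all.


Diagnosis: the exact-equation method — the cross partial derivatives of 6 ρ^{2} φ + 3 φ^{2} and 6 ρ φ^{2} agree, so the left side is the total differential of one potential in φ and ρ.
- separation of variables — no algebra isolates the independent variable on one side and the unknown on the other.
- the exact-equation method: applies; the problem has the shape this method handles.
- the homogeneous substitution — solved for the derivative, the right side changes under joint scaling of the two variables.
- a linear integrating factor: a nonlinear term in the unknown puts this outside the integrating-factor template.


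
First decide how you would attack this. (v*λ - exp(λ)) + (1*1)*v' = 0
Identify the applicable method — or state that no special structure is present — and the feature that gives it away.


Best approach: a linear integrating factor — linear in the unknown with genuine forcing: multiply through by the exponential of the integrated coefficient and the left side closes into one derivative.


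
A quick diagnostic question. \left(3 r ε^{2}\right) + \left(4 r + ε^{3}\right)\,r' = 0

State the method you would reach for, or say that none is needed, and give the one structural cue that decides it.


Verdict: the exact-equation method — d/dr of 3 r ε^{2} equals d/dε of 4 r + ε^{3}: the form is a total differential of one potential — integrate it exactly.


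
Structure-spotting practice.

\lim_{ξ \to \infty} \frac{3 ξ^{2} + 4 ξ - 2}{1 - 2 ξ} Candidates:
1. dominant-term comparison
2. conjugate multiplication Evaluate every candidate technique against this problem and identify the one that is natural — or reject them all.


Verdict: dominant-term comparison — growth-rate triage: the leading powers of ξ decide the limit, everything else is noise.
- dominant-term comparison: applicable, and directly so.
- conjugate multiplication — no difference of divergent radicals appears, so rationalizing has nothing to cancel.


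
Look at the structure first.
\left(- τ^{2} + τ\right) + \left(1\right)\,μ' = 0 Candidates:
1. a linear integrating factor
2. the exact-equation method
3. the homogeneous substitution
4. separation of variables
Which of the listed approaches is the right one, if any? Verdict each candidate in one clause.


Method: no special technique — the slope is a pure function of τ; integrate both sides and be done.
- a linear integrating factor — the linear template holds only trivially here (the unknown is absent, so the coefficient is zero) — the method is not the natural label.
- the exact-equation method — with the unknown absent from both coefficients, the cross-partial test holds emptily — nothing for the exact method to work on.
- the homogeneous substitution — the ratio of the variables does not determine the slope.
- separation of variables — any separation here is vacuous (nothing depends on the unknown); direct integration is the honest label.


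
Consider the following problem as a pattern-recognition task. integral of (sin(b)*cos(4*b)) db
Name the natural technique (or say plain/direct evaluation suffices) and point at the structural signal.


Best approach: a trigonometric identity — the identity turns sin(b)*cos(4*b) into two lone cosines/sines, each trivially integrable.


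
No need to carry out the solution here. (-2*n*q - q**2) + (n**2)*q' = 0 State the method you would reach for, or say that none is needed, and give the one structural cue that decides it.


Technique: the homogeneous substitution — the slope's numerator and denominator have matching total degree, so it depends only on q/n and the ratio substitution collapses it. Rearranged, this also fits the Bernoulli template directly; the homogeneous substitution reads the structure without the rearrangement.


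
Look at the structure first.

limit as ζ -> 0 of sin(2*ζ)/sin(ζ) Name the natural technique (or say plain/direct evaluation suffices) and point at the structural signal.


Technique: l'Hôpital's rule (0/0) — substituting 0 gives 0 over 0; differentiate top and bottom once and re-evaluate. Expanding numerator and denominator to first order gives the same value — the rule automates exactly that.


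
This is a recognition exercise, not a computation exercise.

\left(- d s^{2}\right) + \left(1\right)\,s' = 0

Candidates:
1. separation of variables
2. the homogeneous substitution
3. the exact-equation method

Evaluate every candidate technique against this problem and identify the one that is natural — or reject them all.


Method: separation of variables — a product of single-variable factors, d and s^{2} — the textbook separable form.
- separation of variables — applicable, and directly so.
- the homogeneous substitution: the ratio substitution does not collapse this equation.
- the exact-equation method: the mixed partial derivatives differ, so the left side is not a total differential.


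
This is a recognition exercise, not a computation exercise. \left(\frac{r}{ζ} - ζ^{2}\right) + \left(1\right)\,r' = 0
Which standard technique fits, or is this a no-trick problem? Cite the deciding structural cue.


Verdict: a linear integrating factor — linear in the unknown with genuine forcing: multiply through by the exponential of the integrated coefficient and the left side closes into one derivative.


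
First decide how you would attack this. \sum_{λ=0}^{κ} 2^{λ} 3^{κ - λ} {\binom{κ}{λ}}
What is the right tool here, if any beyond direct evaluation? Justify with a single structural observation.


Verdict: the binomial theorem — {\binom{κ}{λ}} weighting matched powers of 2 and 3 is the expanded form of (2 + 3)^κ — fold it back up.


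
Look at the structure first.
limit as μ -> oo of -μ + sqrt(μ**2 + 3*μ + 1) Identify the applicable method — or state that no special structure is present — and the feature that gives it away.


Method: conjugate multiplication — infinity minus infinity with a radical in play — multiply by the conjugate so the divergences of sqrt(μ**2 + 3*μ + 1) and μ annihilate.


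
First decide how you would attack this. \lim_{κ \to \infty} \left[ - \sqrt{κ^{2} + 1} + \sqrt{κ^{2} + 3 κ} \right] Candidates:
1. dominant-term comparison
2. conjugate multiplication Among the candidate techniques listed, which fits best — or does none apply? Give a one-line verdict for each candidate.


Technique: conjugate multiplication — neither \sqrt{κ^{2} + 3 κ} nor \sqrt{κ^{2} + 1} converges alone, so rewrite their difference as a conjugate-rationalized quotient first.
- dominant-term comparison: no dominant power emerges to decide the limit by degree comparison.
- conjugate multiplication — yes, a natural case for it.


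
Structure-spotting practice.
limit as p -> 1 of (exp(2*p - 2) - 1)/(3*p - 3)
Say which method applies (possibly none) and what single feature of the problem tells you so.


Diagnosis: l'Hôpital's rule (0/0) — the 0/0 form at 1 is the signature situation for l'Hôpital's rule. Known elementary limits would finish this too — the rule just bypasses the case analysis.


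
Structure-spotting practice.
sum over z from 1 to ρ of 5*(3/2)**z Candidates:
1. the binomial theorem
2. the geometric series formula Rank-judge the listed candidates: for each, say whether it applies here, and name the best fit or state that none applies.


Technique: the geometric series formula — each term is 3/2 times the previous one, so the geometric-series formula applies directly.
- the binomial theorem: the terms lack the binomial-coefficient-weighted complementary-power pattern of an expansion.
- the geometric series formula: yes — fits the structure here.


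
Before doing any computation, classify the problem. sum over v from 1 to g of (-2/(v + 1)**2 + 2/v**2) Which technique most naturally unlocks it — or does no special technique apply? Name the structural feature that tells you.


Technique: telescoping — a difference of consecutive values of one function (2/v**2 at one index and the next) — telescoping by construction.


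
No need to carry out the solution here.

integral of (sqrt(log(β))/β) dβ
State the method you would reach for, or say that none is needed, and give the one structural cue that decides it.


Method: u-substitution — collected, the integrand has one factor that is, up to a constant, the derivative of an inner expression the rest depends on — substitute for that inner expression.


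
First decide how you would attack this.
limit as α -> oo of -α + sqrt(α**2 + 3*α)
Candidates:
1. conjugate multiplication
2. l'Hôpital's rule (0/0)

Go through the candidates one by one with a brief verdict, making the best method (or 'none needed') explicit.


Diagnosis: conjugate multiplication — neither sqrt(α**2 + 3*α) nor α converges alone, so rewrite their difference as a conjugate-rationalized quotient first.
- conjugate multiplication — yes, a natural case for it.
- l'Hôpital's rule (0/0) — substitution produces ∞ − ∞ rather than a vanishing quotient; the rule needs a 0/0 ratio to act on.


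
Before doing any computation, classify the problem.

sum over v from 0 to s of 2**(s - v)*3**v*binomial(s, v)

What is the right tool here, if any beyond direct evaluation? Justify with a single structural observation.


Technique: the binomial theorem — binomial(s, v) weighting matched powers of 3 and 2 is the expanded form of (3 + 2)^s — fold it back up.


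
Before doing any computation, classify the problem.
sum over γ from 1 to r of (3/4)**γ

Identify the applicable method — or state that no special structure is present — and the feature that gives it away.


Verdict: the geometric series formula — consecutive terms stand in a fixed index-free ratio — the geometric sum formula closes it.


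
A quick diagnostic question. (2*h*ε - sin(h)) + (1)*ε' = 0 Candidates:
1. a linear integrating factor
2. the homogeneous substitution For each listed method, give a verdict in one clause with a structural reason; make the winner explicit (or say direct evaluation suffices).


Method: a linear integrating factor — ε enters only linearly with coefficient 2*h; multiply by exp of the integral of 2*h and the left side becomes one derivative.
- a linear integrating factor: yes, a natural case for it.
- the homogeneous substitution: rescaling both variables together changes the slope, so no ratio substitution collapses it.


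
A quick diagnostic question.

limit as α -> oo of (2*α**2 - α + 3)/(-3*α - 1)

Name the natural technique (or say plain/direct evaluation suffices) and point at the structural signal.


Best approach: dominant-term comparison — divide by the highest power of α present: lower-order terms vanish and the dominant ratio remains. l'Hôpital's at-infinity variant applies to the expression viewed as a single quotient; the leading-term comparison is the direct route.


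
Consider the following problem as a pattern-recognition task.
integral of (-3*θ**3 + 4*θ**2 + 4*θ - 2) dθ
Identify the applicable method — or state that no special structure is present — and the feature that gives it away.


Technique: no special technique — scan for structure and find none: constant multiples of powers of θ, integrate directly.


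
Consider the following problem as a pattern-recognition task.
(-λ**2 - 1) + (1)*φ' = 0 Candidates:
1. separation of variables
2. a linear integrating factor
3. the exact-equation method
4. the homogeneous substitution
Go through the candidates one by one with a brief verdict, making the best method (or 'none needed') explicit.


Best approach: no special technique — solved for the derivative, no φ appears — this is antidifferentiation in λ wearing ODE clothing.
- separation of variables: with no unknown in the slope, separating variables is a formality — the equation integrates directly.
- a linear integrating factor: the linear template holds only trivially here (the unknown is absent, so the coefficient is zero) — the method is not the natural label.
- the exact-equation method: no dependence on the unknown anywhere: exactness is a label without content here.
- the homogeneous substitution — the slope changes under joint rescaling, failing the degree-zero test.


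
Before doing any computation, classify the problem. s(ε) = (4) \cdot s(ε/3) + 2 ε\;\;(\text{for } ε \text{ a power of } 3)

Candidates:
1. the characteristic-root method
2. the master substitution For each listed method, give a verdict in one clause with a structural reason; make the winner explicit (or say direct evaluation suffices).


Method: the master substitution — the argument contracts 3-fold per step: reindex ε exponentially and solve the linear recurrence in the new index.
- the characteristic-root method: the recursion divides its index rather than shifting it — outside the constant-shift family the root method covers.
- the master substitution — applies; the problem has the shape this method handles.


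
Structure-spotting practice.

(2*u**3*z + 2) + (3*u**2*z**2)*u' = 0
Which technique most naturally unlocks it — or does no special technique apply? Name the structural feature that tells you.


Best approach: the exact-equation method — this form is already the differential of something: the matching mixed partials of 2*u**3*z + 2 and 3*u**2*z**2 prove it.


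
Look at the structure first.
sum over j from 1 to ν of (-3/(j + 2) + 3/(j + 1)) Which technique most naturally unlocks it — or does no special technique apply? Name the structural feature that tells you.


Verdict: telescoping — a difference of consecutive values of one function (3/(j + 1) at one index and the next) — telescoping by construction.


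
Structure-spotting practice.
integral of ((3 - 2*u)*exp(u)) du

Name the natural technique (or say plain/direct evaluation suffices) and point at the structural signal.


Verdict: integration by parts — a polynomial factor 3 - 2*u multiplies exp(u); differentiating 3 - 2*u lowers its degree while exp(u) integrates cleanly, so parts wins.


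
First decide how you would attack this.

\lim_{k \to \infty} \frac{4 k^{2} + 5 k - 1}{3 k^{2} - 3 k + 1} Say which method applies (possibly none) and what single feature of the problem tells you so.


Best approach: dominant-term comparison — as k grows, only the highest-degree terms matter — compare leading terms and read the limit off. Viewed as a single quotient this is an ∞/∞ form — an at-infinity application of l'Hôpital's rule would also resolve it; comparing leading growth reads the answer without differentiating.


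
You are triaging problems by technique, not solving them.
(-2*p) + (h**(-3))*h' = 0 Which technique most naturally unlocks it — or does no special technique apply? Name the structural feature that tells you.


Method: separation of variables — one side of the product carries the independent variable, the other the unknown — the textbook separation shape. The equation is exact as it stands too — a potential function exists — though separation reads the split structure directly.


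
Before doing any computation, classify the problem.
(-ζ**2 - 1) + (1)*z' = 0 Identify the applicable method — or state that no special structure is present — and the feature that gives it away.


Method: no special technique — the slope is a function of ζ alone, so integrate both sides directly.


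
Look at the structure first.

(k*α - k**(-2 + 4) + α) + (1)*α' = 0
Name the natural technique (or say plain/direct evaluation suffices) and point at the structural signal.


Method: a linear integrating factor — the unknown enters only to the first power against a nonzero forcing term — the integrating-factor template applies directly.


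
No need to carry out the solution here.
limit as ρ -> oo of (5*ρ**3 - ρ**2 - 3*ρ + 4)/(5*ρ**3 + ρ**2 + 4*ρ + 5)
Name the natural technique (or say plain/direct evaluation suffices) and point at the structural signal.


Technique: dominant-term comparison — growth-rate triage: the leading powers of ρ decide the limit, everything else is noise. Viewed as a single quotient this is an ∞/∞ form — an at-infinity application of l'Hôpital's rule would also resolve it; comparing leading growth reads the answer without differentiating.


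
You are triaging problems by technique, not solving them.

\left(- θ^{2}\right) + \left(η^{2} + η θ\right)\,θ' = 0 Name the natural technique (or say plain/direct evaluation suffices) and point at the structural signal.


Technique: the homogeneous substitution — solved for the derivative, the right side is unchanged under scaling η and θ together — it depends only on the ratio θ/η, so substitute a single ratio variable. Rewriting — with the variables' roles exchanged where the shape demands it — would expose a Bernoulli structure too; the homogeneous substitution simply reads the degrees directly.


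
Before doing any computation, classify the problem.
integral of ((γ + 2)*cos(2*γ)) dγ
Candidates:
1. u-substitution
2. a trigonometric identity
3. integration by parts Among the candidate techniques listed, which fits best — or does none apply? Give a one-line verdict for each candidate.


Verdict: integration by parts — a polynomial factor γ + 2 multiplies cos(2*γ); differentiating γ + 2 lowers its degree while cos(2*γ) integrates cleanly, so parts wins.
- u-substitution — no subexpression of the integrand pairs with its own derivative as a factor — individual terms may offer their own substitutions, but any change of variable covering the whole integral would have to be constructed from outside the expression.
- a trigonometric identity — no identity rewrites this into an easier trigonometric form.
- integration by parts: yes, a natural case for it.


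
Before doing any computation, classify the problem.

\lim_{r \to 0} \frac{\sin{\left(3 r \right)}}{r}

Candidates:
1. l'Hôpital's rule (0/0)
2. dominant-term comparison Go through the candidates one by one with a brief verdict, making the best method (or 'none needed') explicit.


Diagnosis: l'Hôpital's rule (0/0) — substituting 0 gives 0 over 0; differentiate top and bottom once and re-evaluate. A first-order expansion at the point is an equally standard path; the rule packages it.
- l'Hôpital's rule (0/0): yes, a natural case for it.
- dominant-term comparison: no dominant-degree comparison decides it.


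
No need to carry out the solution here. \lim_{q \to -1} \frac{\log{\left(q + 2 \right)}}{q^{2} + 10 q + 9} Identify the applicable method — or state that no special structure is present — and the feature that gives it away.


Best approach: l'Hôpital's rule (0/0) — substituting -1 gives 0 over 0; differentiate top and bottom once and re-evaluate. A first-order expansion at the point is an equally standard path; the rule packages it.


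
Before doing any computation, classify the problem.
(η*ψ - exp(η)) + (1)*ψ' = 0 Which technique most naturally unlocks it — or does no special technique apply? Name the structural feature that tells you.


Verdict: a linear integrating factor — linear in the unknown with genuine forcing: multiply through by the exponential of the integrated coefficient and the left side closes into one derivative.


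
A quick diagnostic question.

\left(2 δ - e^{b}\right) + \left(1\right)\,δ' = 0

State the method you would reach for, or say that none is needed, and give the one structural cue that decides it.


Method: a linear integrating factor — linear in the unknown with genuine forcing: multiply through by the exponential of the integrated coefficient and the left side closes into one derivative.


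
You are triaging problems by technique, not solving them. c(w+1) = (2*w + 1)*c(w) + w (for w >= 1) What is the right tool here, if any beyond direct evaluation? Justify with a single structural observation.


Technique: a summation factor — the coefficient 2*w + 1 drifts with the index, so no fixed root exists; normalizing by the cumulative product telescopes it.


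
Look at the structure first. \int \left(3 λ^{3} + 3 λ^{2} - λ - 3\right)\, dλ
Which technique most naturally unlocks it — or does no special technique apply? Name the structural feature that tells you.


Verdict: no special technique — scan for structure and find none: constant multiples of powers of λ, integrate directly.


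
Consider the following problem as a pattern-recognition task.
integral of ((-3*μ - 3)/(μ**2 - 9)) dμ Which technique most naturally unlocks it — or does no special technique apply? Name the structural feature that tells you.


Verdict: partial fractions — rational integrand, reducible denominator μ**2 - 9: decompose first, integrate second.


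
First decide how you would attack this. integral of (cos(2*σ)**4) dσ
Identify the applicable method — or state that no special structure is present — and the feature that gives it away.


Verdict: a trigonometric identity — even powers like cos(2*σ)**4 never integrate directly; the half-angle identity lowers the degree first.


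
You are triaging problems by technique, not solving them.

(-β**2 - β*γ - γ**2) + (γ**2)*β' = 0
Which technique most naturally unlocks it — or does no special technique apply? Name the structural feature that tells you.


Diagnosis: the homogeneous substitution — the slope's numerator and denominator have matching total degree, so it depends only on β/γ and the ratio substitution collapses it.


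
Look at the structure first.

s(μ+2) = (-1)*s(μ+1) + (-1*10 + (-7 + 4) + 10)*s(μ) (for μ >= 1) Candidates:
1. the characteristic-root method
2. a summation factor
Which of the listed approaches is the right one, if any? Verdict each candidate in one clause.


Best approach: the characteristic-root method — the recurrence is linear and homogeneous with constant coefficients, so the ansatz r^μ turns it into a polynomial equation for r.
- the characteristic-root method: applies; the problem has the shape this method handles.
- a summation factor — a summation factor telescopes one-step recursions; this one carries higher-order memory.


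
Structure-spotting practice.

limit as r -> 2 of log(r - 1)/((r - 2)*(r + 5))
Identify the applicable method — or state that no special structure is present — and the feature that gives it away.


Method: l'Hôpital's rule (0/0) — both numerator and denominator vanish at 2: the genuine 0/0 indeterminate that l'Hôpital exists for. Known elementary limits would finish this too — the rule just bypasses the case analysis.


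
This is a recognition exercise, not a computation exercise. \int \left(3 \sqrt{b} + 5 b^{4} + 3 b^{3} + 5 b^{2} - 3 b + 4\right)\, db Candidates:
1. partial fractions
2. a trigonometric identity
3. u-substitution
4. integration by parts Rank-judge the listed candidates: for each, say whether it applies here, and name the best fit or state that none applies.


Best approach: no special technique — nothing composite, nothing rational, nothing trigonometric — each constant-multiple power of b integrates by the power rule alone.
- partial fractions — there is no rational-function structure to decompose.
- a trigonometric identity: no sine or cosine appears, so there is nothing for a trigonometric identity to act on.
- u-substitution: no subexpression of the integrand pairs with its own derivative as a factor — individual terms may offer their own substitutions, but any change of variable covering the whole integral would have to be constructed from outside the expression.
- integration by parts: no split into a nonconstant polynomial times one of the standard kernels — exp, sine, or cosine of a linear argument, or a logarithm — applies here.


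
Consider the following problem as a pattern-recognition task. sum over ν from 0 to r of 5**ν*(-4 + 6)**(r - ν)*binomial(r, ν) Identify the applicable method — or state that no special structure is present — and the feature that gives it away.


Diagnosis: the binomial theorem — binomial coefficients against complementary powers of 5 and (-4 + 6): recognize the binomial expansion and resum.


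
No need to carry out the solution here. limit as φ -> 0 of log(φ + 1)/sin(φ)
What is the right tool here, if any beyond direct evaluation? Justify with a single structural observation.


Best approach: l'Hôpital's rule (0/0) — substituting 0 gives 0 over 0; differentiate top and bottom once and re-evaluate. Known elementary limits would finish this too — the rule just bypasses the case analysis.


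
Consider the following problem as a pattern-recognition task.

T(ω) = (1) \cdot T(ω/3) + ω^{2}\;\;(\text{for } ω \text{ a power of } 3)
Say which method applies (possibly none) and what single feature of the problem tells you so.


Best approach: the master substitution — the argument contracts 3-fold per step: reindex ω exponentially and solve the linear recurrence in the new index.


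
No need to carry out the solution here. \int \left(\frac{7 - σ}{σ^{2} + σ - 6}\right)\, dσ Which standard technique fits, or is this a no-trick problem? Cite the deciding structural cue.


Technique: partial fractions — the denominator σ^{2} + σ - 6 factors, so the quotient decomposes into elementary partial fractions term by term.


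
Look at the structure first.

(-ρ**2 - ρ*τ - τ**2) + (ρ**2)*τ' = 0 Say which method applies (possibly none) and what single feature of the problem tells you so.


Method: the homogeneous substitution — scaling ρ and τ together leaves the slope fixed — it depends only on τ/ρ, so substitute the ratio.


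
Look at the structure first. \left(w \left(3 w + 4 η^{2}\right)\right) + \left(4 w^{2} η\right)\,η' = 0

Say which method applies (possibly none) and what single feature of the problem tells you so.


Method: the exact-equation method — because the two cross partials coincide, the form is conservative as written — recover its potential in (w, η).


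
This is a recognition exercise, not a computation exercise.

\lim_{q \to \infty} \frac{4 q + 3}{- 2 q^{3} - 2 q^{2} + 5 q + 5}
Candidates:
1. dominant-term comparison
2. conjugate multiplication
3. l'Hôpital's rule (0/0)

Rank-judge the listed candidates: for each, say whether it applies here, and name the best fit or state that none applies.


Best approach: dominant-term comparison — divide through by the highest power of q; every lower-order term dies and the dominant terms decide the limit.
- dominant-term comparison — applies; the problem has the shape this method handles.
- conjugate multiplication: there is no infinity-minus-infinity radical difference to rationalize.
- l'Hôpital's rule (0/0): no 0/0 form appears: written as one quotient, top and bottom both grow without bound, and the ratio is decided by their leading terms.


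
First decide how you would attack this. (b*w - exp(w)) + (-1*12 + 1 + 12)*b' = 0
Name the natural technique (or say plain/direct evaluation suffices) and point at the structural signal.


Method: a linear integrating factor — b enters only linearly with coefficient w; multiply by exp of the integral of w and the left side becomes one derivative.


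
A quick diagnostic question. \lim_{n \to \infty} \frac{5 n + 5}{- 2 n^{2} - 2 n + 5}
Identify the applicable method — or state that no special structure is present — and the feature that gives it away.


Method: dominant-term comparison — growth-rate triage: the leading powers of n decide the limit, everything else is noise. l'Hôpital's at-infinity variant applies to the expression viewed as a single quotient; the leading-term comparison is the direct route.


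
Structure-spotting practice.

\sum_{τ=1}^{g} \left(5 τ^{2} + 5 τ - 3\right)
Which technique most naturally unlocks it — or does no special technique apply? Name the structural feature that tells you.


Verdict: no special technique — nothing telescopes and nothing is geometric; polynomial terms in τ sum term by term.


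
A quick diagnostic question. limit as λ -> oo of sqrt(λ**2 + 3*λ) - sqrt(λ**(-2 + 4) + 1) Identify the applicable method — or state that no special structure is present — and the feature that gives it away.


Method: conjugate multiplication — divergence minus divergence hides a finite answer — expose it by pairing sqrt(λ**2 + 3*λ) - sqrt(λ**(-2 + 4) + 1) with its conjugate.


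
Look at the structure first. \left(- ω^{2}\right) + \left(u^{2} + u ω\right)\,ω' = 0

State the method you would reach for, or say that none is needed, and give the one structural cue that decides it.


Verdict: the homogeneous substitution — the slope is degree-zero homogeneous: the ratio substitution v = ω/u collapses it. Rewriting — with the variables' roles exchanged where the shape demands it — would expose a Bernoulli structure too; the homogeneous substitution simply reads the degrees directly.


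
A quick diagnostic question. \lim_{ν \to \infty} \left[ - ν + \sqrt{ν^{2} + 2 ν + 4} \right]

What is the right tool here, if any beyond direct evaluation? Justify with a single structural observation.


Technique: conjugate multiplication — both pieces blow up but their difference is finite; the conjugate trick rationalizes \sqrt{ν^{2} + 2 ν + 4} - ν.


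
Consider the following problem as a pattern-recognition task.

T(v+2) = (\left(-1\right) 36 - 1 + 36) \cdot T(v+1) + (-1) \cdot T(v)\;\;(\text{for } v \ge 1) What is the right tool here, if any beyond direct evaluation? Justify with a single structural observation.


Diagnosis: the characteristic-root method — no index-dependence in the weights and nothing inhomogeneous: classic characteristic-equation setup.


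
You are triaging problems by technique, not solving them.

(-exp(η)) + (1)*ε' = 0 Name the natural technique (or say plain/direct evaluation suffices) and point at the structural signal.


Technique: no special technique — with ε absent the equation is not coupled at all: direct integration in η.


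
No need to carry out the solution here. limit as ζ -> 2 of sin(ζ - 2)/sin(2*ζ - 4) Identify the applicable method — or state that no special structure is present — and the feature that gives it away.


Technique: l'Hôpital's rule (0/0) — the 0/0 form at 2 is the signature situation for l'Hôpital's rule. One could equally expand both pieces locally and compare leading terms; the rule does that in one stroke.


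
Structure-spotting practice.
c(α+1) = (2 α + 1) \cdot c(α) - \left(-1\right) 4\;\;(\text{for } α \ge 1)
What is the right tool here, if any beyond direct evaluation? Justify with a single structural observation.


Method: a summation factor — an index-dependent multiplier 2 α + 1 rules out characteristic roots; a summation factor converts it to a pure difference.


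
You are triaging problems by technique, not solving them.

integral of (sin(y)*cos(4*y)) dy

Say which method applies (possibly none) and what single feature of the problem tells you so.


Method: a trigonometric identity — distinct frequencies under one product (sin(y)*cos(4*y)): the product-to-sum identity is the systematic route to an integrable form.


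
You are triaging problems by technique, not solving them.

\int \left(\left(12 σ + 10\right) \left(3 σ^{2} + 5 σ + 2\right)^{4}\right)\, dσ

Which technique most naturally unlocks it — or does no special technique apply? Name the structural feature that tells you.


Diagnosis: u-substitution — collected, the integrand has one factor that is, up to a constant, the derivative of an inner expression the rest depends on — substitute for that inner expression. A patient expand-and-integrate also lands it; recognizing the inner expression is the shortcut.


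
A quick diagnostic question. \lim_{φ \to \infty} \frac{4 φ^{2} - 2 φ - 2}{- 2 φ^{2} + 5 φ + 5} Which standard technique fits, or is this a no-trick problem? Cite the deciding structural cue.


Technique: dominant-term comparison — as φ grows, only the highest-degree terms matter — compare leading terms and read the limit off. Differentiating the expression as a single quotient would eventually settle it as well; matching dominant growth settles it immediately.


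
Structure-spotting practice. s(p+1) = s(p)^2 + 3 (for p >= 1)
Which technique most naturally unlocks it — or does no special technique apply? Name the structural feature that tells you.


Diagnosis: no special technique — the new term depends nonlinearly on the old ones, which disqualifies every superposition-based technique.


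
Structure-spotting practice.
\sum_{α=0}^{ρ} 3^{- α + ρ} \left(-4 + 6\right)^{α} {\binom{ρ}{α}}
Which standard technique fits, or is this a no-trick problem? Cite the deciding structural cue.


Method: the binomial theorem — {\binom{ρ}{α}} weighting matched powers of (-4 + 6) and 3 is the expanded form of ((-4 + 6) + 3)^ρ — fold it back up.


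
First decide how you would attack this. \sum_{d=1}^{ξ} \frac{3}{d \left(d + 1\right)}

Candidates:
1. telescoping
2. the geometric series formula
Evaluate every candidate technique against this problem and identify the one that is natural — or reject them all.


Verdict: telescoping — rewrite \frac{3}{d \left(d + 1\right)} as simple fractions and successive terms eat each other — only the edges survive.
- telescoping: applies; the problem has the shape this method handles.
- the geometric series formula — dividing successive terms gives an index-dependent quantity, not a constant.


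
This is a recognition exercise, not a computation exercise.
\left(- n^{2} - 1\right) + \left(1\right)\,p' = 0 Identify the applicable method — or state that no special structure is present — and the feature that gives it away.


Verdict: no special technique — solved for the derivative, no p appears — this is antidifferentiation in n wearing ODE clothing.


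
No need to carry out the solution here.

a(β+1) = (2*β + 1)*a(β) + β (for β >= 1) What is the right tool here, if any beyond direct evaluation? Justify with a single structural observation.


Technique: a summation factor — because the multiplier 2*β + 1 is index-dependent, divide through by its running product and sum the resulting differences.


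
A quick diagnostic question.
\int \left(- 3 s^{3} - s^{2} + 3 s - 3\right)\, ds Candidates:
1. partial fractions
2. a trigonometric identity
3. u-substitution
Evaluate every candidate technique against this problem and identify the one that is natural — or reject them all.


Diagnosis: no special technique — every term is a constant multiple of a power of s; term-wise power-rule integration needs no preliminary transformation.
- partial fractions: there is no rational-function structure to decompose.
- a trigonometric identity: there is no trigonometric structure at all — the integrand carries no sine or cosine to rewrite.
- u-substitution: any workable substitution here is cosmetic — the integrand is already in directly integrable form.


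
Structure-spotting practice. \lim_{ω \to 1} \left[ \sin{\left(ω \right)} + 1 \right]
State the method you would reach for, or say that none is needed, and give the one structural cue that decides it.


Verdict: no special technique — the expression is continuous at the evaluation point — substitute directly; no indeterminate form appears.


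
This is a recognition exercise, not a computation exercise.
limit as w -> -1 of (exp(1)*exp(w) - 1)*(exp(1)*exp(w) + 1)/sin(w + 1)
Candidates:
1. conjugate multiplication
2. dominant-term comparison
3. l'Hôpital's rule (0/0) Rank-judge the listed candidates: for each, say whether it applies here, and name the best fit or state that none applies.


Technique: l'Hôpital's rule (0/0) — substituting -1 gives 0 over 0; differentiate top and bottom once and re-evaluate. One could equally expand both pieces locally and compare leading terms; the rule does that in one stroke.
- conjugate multiplication: rationalization has no target — no divergent radical difference appears.
- dominant-term comparison — this limit is not decided by comparing leading-term growth at infinity.
- l'Hôpital's rule (0/0): a fit — the right tool for this form.


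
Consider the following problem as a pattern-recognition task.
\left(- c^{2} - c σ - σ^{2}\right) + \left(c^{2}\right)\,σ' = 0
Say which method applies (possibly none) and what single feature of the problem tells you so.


Best approach: the homogeneous substitution — scaling c and σ together leaves the slope fixed — it depends only on σ/c, so substitute the ratio.


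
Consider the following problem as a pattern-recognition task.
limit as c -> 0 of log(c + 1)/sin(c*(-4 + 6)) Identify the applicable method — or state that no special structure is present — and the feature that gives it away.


Method: l'Hôpital's rule (0/0) — substituting 0 gives 0 over 0; differentiate top and bottom once and re-evaluate. Expanding numerator and denominator to first order gives the same value — the rule automates exactly that.


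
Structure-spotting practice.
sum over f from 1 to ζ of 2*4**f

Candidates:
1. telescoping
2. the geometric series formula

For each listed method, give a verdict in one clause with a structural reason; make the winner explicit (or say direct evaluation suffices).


Diagnosis: the geometric series formula — each summand is the previous one scaled by 4; that constant multiplier is itself the geometric structure.
- telescoping: as presented, consecutive terms share no shifted copy to cancel against — no rewrite is on display to change that.
- the geometric series formula: yes, a natural case for it.


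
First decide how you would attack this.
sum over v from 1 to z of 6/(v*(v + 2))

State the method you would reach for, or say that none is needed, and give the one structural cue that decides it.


Method: telescoping — rewrite 6/(v*(v + 2)) as simple fractions and successive terms eat each other — only the edges survive.
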